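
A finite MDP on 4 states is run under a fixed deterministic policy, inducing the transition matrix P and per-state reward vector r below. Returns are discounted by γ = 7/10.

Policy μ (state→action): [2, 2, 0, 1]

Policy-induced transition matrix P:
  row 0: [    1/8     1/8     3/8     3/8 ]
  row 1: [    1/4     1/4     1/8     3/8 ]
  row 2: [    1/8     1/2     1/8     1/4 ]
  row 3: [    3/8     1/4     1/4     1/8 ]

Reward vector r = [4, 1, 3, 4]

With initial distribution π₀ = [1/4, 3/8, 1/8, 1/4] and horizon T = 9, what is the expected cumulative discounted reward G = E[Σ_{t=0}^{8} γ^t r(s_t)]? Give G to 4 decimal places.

t=0: π = [0.2500, 0.3750, 0.1250, 0.2500], E[r] = 2.7500, γ^t·E[r] = 2.750000, running G = 2.750000
t=1: π = [0.2344, 0.2500, 0.2188, 0.2969], E[r] = 3.0313, γ^t·E[r] = 2.121875, running G = 4.871875
t=2: π = [0.2305, 0.2754, 0.2207, 0.2734], E[r] = 2.9531, γ^t·E[r] = 1.447031, running G = 6.318906
t=3: π = [0.2278, 0.2764, 0.2168, 0.2791], E[r] = 2.9541, γ^t·E[r] = 1.013257, running G = 7.332163
t=4: π = [0.2293, 0.2757, 0.2168, 0.2781], E[r] = 2.9560, γ^t·E[r] = 0.709734, running G = 8.041897
t=5: π = [0.2290, 0.2755, 0.2171, 0.2784], E[r] = 2.9563, γ^t·E[r] = 0.496861, running G = 8.538758
t=6: π = [0.2290, 0.2756, 0.2170, 0.2783], E[r] = 2.9560, γ^t·E[r] = 0.347771, running G = 8.886530
t=7: π = [0.2290, 0.2756, 0.2170, 0.2783], E[r] = 2.9561, γ^t·E[r] = 0.243444, running G = 9.129974
t=8: π = [0.2290, 0.2756, 0.2170, 0.2783], E[r] = 2.9561, γ^t·E[r] = 0.170411, running G = 9.300385

G = 9.3004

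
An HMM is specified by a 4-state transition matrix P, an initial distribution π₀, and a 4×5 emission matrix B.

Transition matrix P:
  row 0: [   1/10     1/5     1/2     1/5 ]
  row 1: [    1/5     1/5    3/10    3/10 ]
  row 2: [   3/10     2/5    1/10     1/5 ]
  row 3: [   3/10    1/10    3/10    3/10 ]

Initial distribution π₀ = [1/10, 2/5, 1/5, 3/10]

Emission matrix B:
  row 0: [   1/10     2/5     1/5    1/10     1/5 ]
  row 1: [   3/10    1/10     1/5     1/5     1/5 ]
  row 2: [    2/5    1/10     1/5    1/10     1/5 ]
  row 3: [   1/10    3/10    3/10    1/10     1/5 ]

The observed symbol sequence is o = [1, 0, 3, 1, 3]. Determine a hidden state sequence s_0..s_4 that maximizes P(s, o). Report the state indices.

path = [3, 2, 1, 0, 2]

t=0: δ = [4.000e-02, 4.000e-02, 2.000e-02, 9.000e-02]  (obs o_0=1)
t=1: δ = [2.700e-03, 2.700e-03, 1.080e-02, 2.700e-03]  ψ = [3, 3, 3, 3]  (obs o_1=0)
t=2: δ = [3.240e-04, 8.640e-04, 1.350e-04, 2.160e-04]  ψ = [2, 2, 0, 2]  (obs o_2=3)
t=3: δ = [6.912e-05, 1.728e-05, 2.592e-05, 7.776e-05]  ψ = [1, 1, 1, 1]  (obs o_3=1)
t=4: δ = [2.333e-06, 2.765e-06, 3.456e-06, 2.333e-06]  ψ = [3, 0, 0, 3]  (obs o_4=3)
backtrack: best end state = 2; path = [3, 2, 1, 0, 2]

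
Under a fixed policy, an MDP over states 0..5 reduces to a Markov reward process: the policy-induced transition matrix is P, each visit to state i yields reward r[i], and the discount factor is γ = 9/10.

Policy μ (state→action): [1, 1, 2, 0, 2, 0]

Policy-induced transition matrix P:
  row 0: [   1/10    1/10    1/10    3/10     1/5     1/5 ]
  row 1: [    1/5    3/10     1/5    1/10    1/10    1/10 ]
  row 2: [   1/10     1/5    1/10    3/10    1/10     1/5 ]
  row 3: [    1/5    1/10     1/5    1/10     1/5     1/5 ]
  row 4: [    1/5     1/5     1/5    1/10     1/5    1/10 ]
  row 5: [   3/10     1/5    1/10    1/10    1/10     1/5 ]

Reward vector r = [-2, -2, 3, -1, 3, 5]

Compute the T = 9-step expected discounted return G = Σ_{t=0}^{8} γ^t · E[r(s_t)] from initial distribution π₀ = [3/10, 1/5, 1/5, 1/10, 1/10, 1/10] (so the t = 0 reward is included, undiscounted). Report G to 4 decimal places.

t=0: π = [0.3000, 0.2000, 0.2000, 0.1000, 0.1000, 0.1000], E[r] = 0.3000, γ^t·E[r] = 0.300000, running G = 0.300000
t=1: π = [0.1600, 0.1800, 0.1400, 0.2000, 0.1500, 0.1700], E[r] = 0.8400, γ^t·E[r] = 0.756000, running G = 1.056000
t=2: π = [0.1870, 0.1820, 0.1530, 0.1600, 0.1510, 0.1670], E[r] = 0.8490, γ^t·E[r] = 0.687690, running G = 1.743690
t=3: π = [0.1827, 0.1835, 0.1493, 0.1680, 0.1498, 0.1667], E[r] = 0.8304, γ^t·E[r] = 0.605362, running G = 2.349052
t=4: π = [0.1835, 0.1833, 0.1501, 0.1664, 0.1501, 0.1667], E[r] = 0.8340, γ^t·E[r] = 0.547181, running G = 2.896232
t=5: π = [0.1833, 0.1833, 0.1500, 0.1667, 0.1500, 0.1667], E[r] = 0.8332, γ^t·E[r] = 0.492005, running G = 3.388237
t=6: π = [0.1833, 0.1833, 0.1500, 0.1667, 0.1500, 0.1667], E[r] = 0.8334, γ^t·E[r] = 0.442881, running G = 3.831118
t=7: π = [0.1833, 0.1833, 0.1500, 0.1667, 0.1500, 0.1667], E[r] = 0.8333, γ^t·E[r] = 0.398578, running G = 4.229696
t=8: π = [0.1833, 0.1833, 0.1500, 0.1667, 0.1500, 0.1667], E[r] = 0.8333, γ^t·E[r] = 0.358723, running G = 4.588420

G = 4.5884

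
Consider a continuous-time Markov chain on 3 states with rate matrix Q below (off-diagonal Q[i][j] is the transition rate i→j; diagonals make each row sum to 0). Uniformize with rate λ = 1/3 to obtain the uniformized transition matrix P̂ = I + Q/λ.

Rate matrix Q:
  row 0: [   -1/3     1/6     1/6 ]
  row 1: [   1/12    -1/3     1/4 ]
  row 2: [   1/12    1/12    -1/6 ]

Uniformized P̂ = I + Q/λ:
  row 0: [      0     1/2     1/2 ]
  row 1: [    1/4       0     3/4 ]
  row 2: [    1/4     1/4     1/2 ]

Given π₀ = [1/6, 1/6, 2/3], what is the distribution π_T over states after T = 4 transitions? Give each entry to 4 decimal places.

t=0: π = [0.1667, 0.1667, 0.6667]
t=1: π = [0.2083, 0.2500, 0.5417]
t=2: π = [0.1979, 0.2396, 0.5625]
t=3: π = [0.2005, 0.2396, 0.5599]
t=4: π = [0.1999, 0.2402, 0.5599]

π = [0.1999, 0.2402, 0.5599]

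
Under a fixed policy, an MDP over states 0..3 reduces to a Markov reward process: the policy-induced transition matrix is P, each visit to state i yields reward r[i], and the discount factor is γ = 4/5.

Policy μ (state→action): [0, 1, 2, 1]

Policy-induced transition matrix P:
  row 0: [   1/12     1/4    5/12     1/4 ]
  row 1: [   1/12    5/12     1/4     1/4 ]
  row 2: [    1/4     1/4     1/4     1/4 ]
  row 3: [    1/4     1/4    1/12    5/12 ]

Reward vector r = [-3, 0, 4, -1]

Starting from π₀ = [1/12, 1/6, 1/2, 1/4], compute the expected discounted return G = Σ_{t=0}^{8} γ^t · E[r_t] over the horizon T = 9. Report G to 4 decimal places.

t=0: π = [0.0833, 0.1667, 0.5000, 0.2500], E[r] = 1.5000, γ^t·E[r] = 1.500000, running G = 1.500000
t=1: π = [0.2083, 0.2778, 0.2222, 0.2917], E[r] = -0.0278, γ^t·E[r] = -0.022222, running G = 1.477778
t=2: π = [0.1690, 0.2963, 0.2361, 0.2986], E[r] = 0.1389, γ^t·E[r] = 0.088889, running G = 1.566667
t=3: π = [0.1725, 0.2994, 0.2284, 0.2998], E[r] = 0.0965, γ^t·E[r] = 0.049383, running G = 1.616049
t=4: π = [0.1714, 0.2999, 0.2288, 0.3000], E[r] = 0.1011, γ^t·E[r] = 0.041402, running G = 1.657452
t=5: π = [0.1715, 0.3000, 0.2286, 0.3000], E[r] = 0.0999, γ^t·E[r] = 0.032736, running G = 1.690188
t=6: π = [0.1714, 0.3000, 0.2286, 0.3000], E[r] = 0.1000, γ^t·E[r] = 0.026222, running G = 1.716410
t=7: π = [0.1714, 0.3000, 0.2286, 0.3000], E[r] = 0.1000, γ^t·E[r] = 0.020971, running G = 1.737381
t=8: π = [0.1714, 0.3000, 0.2286, 0.3000], E[r] = 0.1000, γ^t·E[r] = 0.016777, running G = 1.754158

G = 1.7542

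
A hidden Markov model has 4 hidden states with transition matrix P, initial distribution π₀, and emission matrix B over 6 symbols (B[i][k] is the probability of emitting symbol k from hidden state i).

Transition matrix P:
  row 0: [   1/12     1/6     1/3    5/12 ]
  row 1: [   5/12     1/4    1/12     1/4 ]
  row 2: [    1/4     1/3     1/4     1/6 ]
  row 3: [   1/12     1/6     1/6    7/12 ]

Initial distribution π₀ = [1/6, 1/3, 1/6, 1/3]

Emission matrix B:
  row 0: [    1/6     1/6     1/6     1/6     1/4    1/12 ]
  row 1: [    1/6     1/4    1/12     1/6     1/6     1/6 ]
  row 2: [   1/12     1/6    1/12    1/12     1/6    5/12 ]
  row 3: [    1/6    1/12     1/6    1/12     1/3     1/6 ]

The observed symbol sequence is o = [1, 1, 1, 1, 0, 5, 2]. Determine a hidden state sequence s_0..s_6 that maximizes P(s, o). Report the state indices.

t=0: δ = [2.778e-02, 8.333e-02, 2.778e-02, 2.778e-02]  (obs o_0=1)
t=1: δ = [5.787e-03, 5.208e-03, 1.543e-03, 1.736e-03]  ψ = [1, 1, 0, 1]  (obs o_1=1)
t=2: δ = [3.617e-04, 3.255e-04, 3.215e-04, 2.009e-04]  ψ = [1, 1, 0, 0]  (obs o_2=1)
t=3: δ = [2.261e-05, 2.679e-05, 2.009e-05, 1.256e-05]  ψ = [1, 2, 0, 0]  (obs o_3=1)
t=4: δ = [1.861e-06, 1.116e-06, 6.279e-07, 1.570e-06]  ψ = [1, 1, 0, 0]  (obs o_4=0)
t=5: δ = [3.876e-08, 5.168e-08, 2.584e-07, 1.526e-07]  ψ = [1, 0, 0, 3]  (obs o_5=5)
t=6: δ = [1.077e-08, 7.178e-09, 5.384e-09, 1.484e-08]  ψ = [2, 2, 2, 3]  (obs o_6=2)
backtrack: best end state = 3; path = [1, 1, 1, 0, 3, 3, 3]

path = [1, 1, 1, 0, 3, 3, 3]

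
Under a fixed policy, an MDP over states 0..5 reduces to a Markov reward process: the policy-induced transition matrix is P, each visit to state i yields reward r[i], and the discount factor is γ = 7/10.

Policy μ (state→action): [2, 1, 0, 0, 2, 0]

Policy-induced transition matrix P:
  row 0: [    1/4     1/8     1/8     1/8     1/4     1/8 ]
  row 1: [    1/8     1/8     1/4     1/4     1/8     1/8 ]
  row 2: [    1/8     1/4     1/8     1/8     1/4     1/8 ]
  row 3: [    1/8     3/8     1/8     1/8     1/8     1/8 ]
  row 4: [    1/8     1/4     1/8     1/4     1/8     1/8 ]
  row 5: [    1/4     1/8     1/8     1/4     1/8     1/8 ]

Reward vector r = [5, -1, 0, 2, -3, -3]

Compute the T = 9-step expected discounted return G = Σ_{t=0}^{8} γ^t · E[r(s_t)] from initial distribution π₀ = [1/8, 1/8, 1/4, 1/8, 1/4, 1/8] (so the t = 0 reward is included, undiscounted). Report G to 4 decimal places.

t=0: π = [0.1250, 0.1250, 0.2500, 0.1250, 0.2500, 0.1250], E[r] = -0.3750, γ^t·E[r] = -0.375000, running G = -0.375000
t=1: π = [0.1563, 0.2188, 0.1406, 0.1875, 0.1719, 0.1250], E[r] = 0.0469, γ^t·E[r] = 0.032813, running G = -0.342188
t=2: π = [0.1602, 0.2109, 0.1523, 0.1895, 0.1621, 0.1250], E[r] = 0.1074, γ^t·E[r] = 0.052637, running G = -0.289551
t=3: π = [0.1606, 0.2117, 0.1514, 0.1873, 0.1641, 0.1250], E[r] = 0.0989, γ^t·E[r] = 0.033915, running G = -0.255636
t=4: π = [0.1607, 0.2112, 0.1515, 0.1876, 0.1640, 0.1250], E[r] = 0.1005, γ^t·E[r] = 0.024121, running G = -0.231515
t=5: π = [0.1607, 0.2113, 0.1514, 0.1875, 0.1640, 0.1250], E[r] = 0.1002, γ^t·E[r] = 0.016846, running G = -0.214668
t=6: π = [0.1607, 0.2113, 0.1514, 0.1875, 0.1640, 0.1250], E[r] = 0.1003, γ^t·E[r] = 0.011801, running G = -0.202868
t=7: π = [0.1607, 0.2113, 0.1514, 0.1875, 0.1640, 0.1250], E[r] = 0.1003, γ^t·E[r] = 0.008259, running G = -0.194608
t=8: π = [0.1607, 0.2113, 0.1514, 0.1875, 0.1640, 0.1250], E[r] = 0.1003, γ^t·E[r] = 0.005782, running G = -0.188827

G = -0.1888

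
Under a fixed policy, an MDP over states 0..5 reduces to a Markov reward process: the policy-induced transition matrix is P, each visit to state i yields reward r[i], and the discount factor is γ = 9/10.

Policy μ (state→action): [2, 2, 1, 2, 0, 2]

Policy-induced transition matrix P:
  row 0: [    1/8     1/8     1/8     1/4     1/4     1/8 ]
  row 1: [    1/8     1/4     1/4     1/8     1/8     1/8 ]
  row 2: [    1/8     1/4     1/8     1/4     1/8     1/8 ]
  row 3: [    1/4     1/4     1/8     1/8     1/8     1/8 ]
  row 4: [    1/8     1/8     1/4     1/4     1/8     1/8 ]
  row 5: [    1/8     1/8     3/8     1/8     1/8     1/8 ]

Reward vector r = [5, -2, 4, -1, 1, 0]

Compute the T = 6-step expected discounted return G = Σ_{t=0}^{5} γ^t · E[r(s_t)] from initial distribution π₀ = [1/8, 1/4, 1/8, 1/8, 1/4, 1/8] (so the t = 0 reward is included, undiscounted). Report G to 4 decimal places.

t=0: π = [0.1250, 0.2500, 0.1250, 0.1250, 0.2500, 0.1250], E[r] = 0.7500, γ^t·E[r] = 0.750000, running G = 0.750000
t=1: π = [0.1406, 0.1875, 0.2188, 0.1875, 0.1406, 0.1250], E[r] = 1.1563, γ^t·E[r] = 1.040625, running G = 1.790625
t=2: π = [0.1484, 0.1992, 0.1973, 0.1875, 0.1426, 0.1250], E[r] = 1.0879, γ^t·E[r] = 0.881191, running G = 2.671816
t=3: π = [0.1484, 0.1980, 0.1990, 0.1860, 0.1436, 0.1250], E[r] = 1.0996, γ^t·E[r] = 0.801615, running G = 3.473432
t=4: π = [0.1483, 0.1979, 0.1989, 0.1864, 0.1436, 0.1250], E[r] = 1.0985, γ^t·E[r] = 0.720713, running G = 4.194145
t=5: π = [0.1483, 0.1979, 0.1989, 0.1863, 0.1435, 0.1250], E[r] = 1.0986, γ^t·E[r] = 0.648705, running G = 4.842849

G = 4.8428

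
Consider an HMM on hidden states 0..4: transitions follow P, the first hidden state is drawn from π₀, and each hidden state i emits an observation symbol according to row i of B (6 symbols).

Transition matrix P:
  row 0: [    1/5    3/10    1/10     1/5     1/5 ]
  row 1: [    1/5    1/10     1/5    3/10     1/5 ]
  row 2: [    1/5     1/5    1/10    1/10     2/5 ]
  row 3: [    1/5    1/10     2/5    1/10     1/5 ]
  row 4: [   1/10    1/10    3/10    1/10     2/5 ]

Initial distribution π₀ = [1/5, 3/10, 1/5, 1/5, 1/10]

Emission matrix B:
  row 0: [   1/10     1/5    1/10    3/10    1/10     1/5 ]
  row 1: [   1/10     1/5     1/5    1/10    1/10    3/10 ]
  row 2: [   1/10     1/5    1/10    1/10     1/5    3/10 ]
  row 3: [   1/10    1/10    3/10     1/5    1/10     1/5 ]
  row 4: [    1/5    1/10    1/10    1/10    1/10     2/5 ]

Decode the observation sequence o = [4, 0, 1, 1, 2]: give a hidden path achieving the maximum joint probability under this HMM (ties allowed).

path = [2, 4, 2, 1, 3]

t=0: δ = [2.000e-02, 3.000e-02, 4.000e-02, 2.000e-02, 1.000e-02]  (obs o_0=4)
t=1: δ = [8.000e-04, 8.000e-04, 8.000e-04, 9.000e-04, 3.200e-03]  ψ = [2, 2, 3, 1, 2]  (obs o_1=0)
t=2: δ = [6.400e-05, 6.400e-05, 1.920e-04, 3.200e-05, 1.280e-04]  ψ = [4, 4, 4, 4, 4]  (obs o_2=1)
t=3: δ = [7.680e-06, 7.680e-06, 7.680e-06, 1.920e-06, 7.680e-06]  ψ = [2, 2, 4, 1, 2]  (obs o_3=1)
t=4: δ = [1.536e-07, 4.608e-07, 2.304e-07, 6.912e-07, 3.072e-07]  ψ = [0, 0, 4, 1, 2]  (obs o_4=2)
backtrack: best end state = 3; path = [2, 4, 2, 1, 3]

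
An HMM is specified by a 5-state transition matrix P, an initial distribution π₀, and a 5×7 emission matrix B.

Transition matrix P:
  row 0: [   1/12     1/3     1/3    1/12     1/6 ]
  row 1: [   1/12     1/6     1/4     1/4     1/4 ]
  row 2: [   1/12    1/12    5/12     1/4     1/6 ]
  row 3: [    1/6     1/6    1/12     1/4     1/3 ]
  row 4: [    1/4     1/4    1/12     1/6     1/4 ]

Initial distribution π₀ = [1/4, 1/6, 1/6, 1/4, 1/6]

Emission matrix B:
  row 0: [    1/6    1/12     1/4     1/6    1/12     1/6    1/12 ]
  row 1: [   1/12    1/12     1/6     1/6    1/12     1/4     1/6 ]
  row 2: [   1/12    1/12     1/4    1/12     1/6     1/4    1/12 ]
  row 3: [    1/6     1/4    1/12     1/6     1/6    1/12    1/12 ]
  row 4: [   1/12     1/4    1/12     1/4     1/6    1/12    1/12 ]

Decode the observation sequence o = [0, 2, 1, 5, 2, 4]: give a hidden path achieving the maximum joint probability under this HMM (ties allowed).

path = [0, 2, 2, 2, 2, 2]

t=0: δ = [4.167e-02, 1.389e-02, 1.389e-02, 4.167e-02, 1.389e-02]  (obs o_0=0)
t=1: δ = [1.736e-03, 2.315e-03, 3.472e-03, 8.681e-04, 1.157e-03]  ψ = [3, 0, 0, 3, 3]  (obs o_1=2)
t=2: δ = [2.411e-05, 4.823e-05, 1.206e-04, 2.170e-04, 1.447e-04]  ψ = [2, 0, 2, 2, 1]  (obs o_2=1)
t=3: δ = [6.028e-06, 9.042e-06, 1.256e-05, 4.521e-06, 6.028e-06]  ψ = [3, 3, 2, 3, 3]  (obs o_3=5)
t=4: δ = [3.768e-07, 3.349e-07, 1.308e-06, 2.616e-07, 1.884e-07]  ψ = [4, 0, 2, 2, 1]  (obs o_4=2)
t=5: δ = [9.085e-09, 1.047e-08, 9.085e-08, 5.451e-08, 3.634e-08]  ψ = [2, 0, 2, 2, 2]  (obs o_5=4)
backtrack: best end state = 2; path = [0, 2, 2, 2, 2, 2]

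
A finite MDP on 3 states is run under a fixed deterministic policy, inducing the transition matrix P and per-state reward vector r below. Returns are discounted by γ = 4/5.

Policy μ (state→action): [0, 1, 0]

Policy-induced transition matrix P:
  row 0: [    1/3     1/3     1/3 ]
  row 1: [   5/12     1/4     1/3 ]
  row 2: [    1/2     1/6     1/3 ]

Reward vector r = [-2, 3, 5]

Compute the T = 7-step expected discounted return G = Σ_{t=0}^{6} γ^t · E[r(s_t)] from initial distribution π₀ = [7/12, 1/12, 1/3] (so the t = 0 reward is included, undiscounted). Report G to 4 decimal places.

G = 5.5718

t=0: π = [0.5833, 0.0833, 0.3333], E[r] = 0.7500, γ^t·E[r] = 0.750000, running G = 0.750000
t=1: π = [0.3958, 0.2708, 0.3333], E[r] = 1.6875, γ^t·E[r] = 1.350000, running G = 2.100000
t=2: π = [0.4115, 0.2552, 0.3333], E[r] = 1.6094, γ^t·E[r] = 1.030000, running G = 3.130000
t=3: π = [0.4102, 0.2565, 0.3333], E[r] = 1.6159, γ^t·E[r] = 0.827333, running G = 3.957333
t=4: π = [0.4103, 0.2564, 0.3333], E[r] = 1.6153, γ^t·E[r] = 0.661644, running G = 4.618978
t=5: π = [0.4103, 0.2564, 0.3333], E[r] = 1.6154, γ^t·E[r] = 0.529330, running G = 5.148308
t=6: π = [0.4103, 0.2564, 0.3333], E[r] = 1.6154, γ^t·E[r] = 0.423463, running G = 5.571771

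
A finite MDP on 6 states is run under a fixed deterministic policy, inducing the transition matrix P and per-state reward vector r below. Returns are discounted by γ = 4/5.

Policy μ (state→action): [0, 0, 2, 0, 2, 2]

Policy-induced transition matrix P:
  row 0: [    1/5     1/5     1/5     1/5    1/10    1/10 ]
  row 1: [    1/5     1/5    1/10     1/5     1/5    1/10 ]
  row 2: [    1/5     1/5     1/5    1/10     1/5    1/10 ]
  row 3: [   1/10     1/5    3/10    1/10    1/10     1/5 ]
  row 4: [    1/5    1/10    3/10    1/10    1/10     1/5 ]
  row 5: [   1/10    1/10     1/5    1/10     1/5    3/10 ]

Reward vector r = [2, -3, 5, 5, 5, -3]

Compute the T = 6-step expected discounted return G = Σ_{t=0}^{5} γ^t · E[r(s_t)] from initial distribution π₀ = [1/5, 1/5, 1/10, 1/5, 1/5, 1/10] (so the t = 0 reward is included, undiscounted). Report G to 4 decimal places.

G = 6.9786

t=0: π = [0.2000, 0.2000, 0.1000, 0.2000, 0.2000, 0.1000], E[r] = 2.0000, γ^t·E[r] = 2.000000, running G = 2.000000
t=1: π = [0.1700, 0.1700, 0.2200, 0.1400, 0.1400, 0.1600], E[r] = 1.8500, γ^t·E[r] = 1.480000, running G = 3.480000
t=2: π = [0.1700, 0.1700, 0.2110, 0.1340, 0.1550, 0.1600], E[r] = 1.8500, γ^t·E[r] = 1.184000, running G = 4.664000
t=3: π = [0.1706, 0.1685, 0.2119, 0.1340, 0.1541, 0.1609], E[r] = 1.8530, γ^t·E[r] = 0.948736, running G = 5.612736
t=4: π = [0.1705, 0.1685, 0.2120, 0.1339, 0.1541, 0.1610], E[r] = 1.8526, γ^t·E[r] = 0.758804, running G = 6.371540
t=5: π = [0.1705, 0.1685, 0.2120, 0.1339, 0.1541, 0.1610], E[r] = 1.8526, γ^t·E[r] = 0.607044, running G = 6.978584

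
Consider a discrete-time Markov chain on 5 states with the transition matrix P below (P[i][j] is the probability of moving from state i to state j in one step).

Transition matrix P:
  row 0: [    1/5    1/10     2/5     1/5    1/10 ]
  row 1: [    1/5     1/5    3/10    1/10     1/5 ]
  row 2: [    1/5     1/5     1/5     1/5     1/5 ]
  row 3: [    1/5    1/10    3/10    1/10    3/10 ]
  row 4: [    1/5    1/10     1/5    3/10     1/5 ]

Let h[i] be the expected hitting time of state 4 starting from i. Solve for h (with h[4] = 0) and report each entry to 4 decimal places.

h = [5.5877, 5.1306, 5.0840, 4.6175, 0.0000]

First-step conditioning: h[4] = 0; for i ≠ 4, h[i] = 1 + Σ_k P[i][k]·h[k].
  h[0] = 1 + 1/5·h[0] + 1/10·h[1] + 2/5·h[2] + 1/5·h[3]
  h[1] = 1 + 1/5·h[0] + 1/5·h[1] + 3/10·h[2] + 1/10·h[3]
  h[2] = 1 + 1/5·h[0] + 1/5·h[1] + 1/5·h[2] + 1/5·h[3]
  h[3] = 1 + 1/5·h[0] + 1/10·h[1] + 3/10·h[2] + 1/10·h[3]
Solving the 4×4 linear system over states ≠ 4 gives exactly h = [2995/536, 1375/268, 2725/536, 2475/536, 0] (h[4] = 0 is the target).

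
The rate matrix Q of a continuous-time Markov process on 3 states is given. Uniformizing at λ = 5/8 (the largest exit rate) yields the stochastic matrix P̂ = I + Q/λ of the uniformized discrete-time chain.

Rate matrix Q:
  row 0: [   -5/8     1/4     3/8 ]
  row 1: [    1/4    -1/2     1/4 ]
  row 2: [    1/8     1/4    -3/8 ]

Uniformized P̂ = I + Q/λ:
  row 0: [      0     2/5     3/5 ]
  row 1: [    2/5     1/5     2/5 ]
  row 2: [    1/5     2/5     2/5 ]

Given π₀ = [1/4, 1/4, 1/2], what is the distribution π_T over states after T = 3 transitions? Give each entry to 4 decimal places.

t=0: π = [0.2500, 0.2500, 0.5000]
t=1: π = [0.2000, 0.3500, 0.4500]
t=2: π = [0.2300, 0.3300, 0.4400]
t=3: π = [0.2200, 0.3340, 0.4460]

π = [0.2200, 0.3340, 0.4460]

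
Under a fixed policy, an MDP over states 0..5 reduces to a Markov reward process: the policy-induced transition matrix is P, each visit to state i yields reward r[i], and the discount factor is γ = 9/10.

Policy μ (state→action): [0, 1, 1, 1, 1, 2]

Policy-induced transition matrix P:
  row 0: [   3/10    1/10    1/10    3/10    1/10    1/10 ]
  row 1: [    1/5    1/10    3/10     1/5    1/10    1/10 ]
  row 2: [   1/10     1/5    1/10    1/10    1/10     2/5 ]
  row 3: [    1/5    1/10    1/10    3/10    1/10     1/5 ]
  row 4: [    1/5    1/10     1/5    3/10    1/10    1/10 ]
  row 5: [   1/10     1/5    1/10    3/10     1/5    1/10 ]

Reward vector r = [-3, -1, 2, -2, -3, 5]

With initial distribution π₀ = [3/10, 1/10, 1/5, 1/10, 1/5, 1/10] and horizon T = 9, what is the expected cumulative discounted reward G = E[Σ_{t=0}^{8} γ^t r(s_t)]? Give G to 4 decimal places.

G = -3.2049

t=0: π = [0.3000, 0.1000, 0.2000, 0.1000, 0.2000, 0.1000], E[r] = -0.9000, γ^t·E[r] = -0.900000, running G = -0.900000
t=1: π = [0.2000, 0.1300, 0.1400, 0.2500, 0.1100, 0.1700], E[r] = -0.4300, γ^t·E[r] = -0.387000, running G = -1.287000
t=2: π = [0.1890, 0.1310, 0.1370, 0.2590, 0.1170, 0.1670], E[r] = -0.4580, γ^t·E[r] = -0.370980, running G = -1.657980
t=3: π = [0.1885, 0.1304, 0.1379, 0.2595, 0.1167, 0.1670], E[r] = -0.4542, γ^t·E[r] = -0.331112, running G = -1.989092
t=4: π = [0.1884, 0.1305, 0.1378, 0.2594, 0.1167, 0.1673], E[r] = -0.4523, γ^t·E[r] = -0.296774, running G = -2.285866
t=5: π = [0.1883, 0.1305, 0.1378, 0.2594, 0.1167, 0.1673], E[r] = -0.4526, γ^t·E[r] = -0.267280, running G = -2.553145
t=6: π = [0.1883, 0.1305, 0.1378, 0.2594, 0.1167, 0.1673], E[r] = -0.4526, γ^t·E[r] = -0.240510, running G = -2.793655
t=7: π = [0.1883, 0.1305, 0.1378, 0.2594, 0.1167, 0.1673], E[r] = -0.4526, γ^t·E[r] = -0.216455, running G = -3.010110
t=8: π = [0.1883, 0.1305, 0.1378, 0.2594, 0.1167, 0.1673], E[r] = -0.4526, γ^t·E[r] = -0.194811, running G = -3.204921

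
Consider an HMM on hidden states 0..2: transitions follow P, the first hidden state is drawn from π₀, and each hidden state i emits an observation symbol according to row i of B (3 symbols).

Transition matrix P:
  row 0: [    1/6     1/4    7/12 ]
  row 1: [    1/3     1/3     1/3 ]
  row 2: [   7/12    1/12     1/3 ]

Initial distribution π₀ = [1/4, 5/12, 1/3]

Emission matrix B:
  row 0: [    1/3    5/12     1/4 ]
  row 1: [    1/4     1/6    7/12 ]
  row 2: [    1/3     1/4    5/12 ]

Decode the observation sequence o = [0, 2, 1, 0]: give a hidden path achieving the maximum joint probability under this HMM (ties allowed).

t=0: δ = [8.333e-02, 1.042e-01, 1.111e-01]  (obs o_0=0)
t=1: δ = [1.620e-02, 2.025e-02, 2.025e-02]  ψ = [2, 1, 0]  (obs o_1=2)
t=2: δ = [4.923e-03, 1.125e-03, 2.363e-03]  ψ = [2, 1, 0]  (obs o_2=1)
t=3: δ = [4.595e-04, 3.077e-04, 9.573e-04]  ψ = [2, 0, 0]  (obs o_3=0)
backtrack: best end state = 2; path = [0, 2, 0, 2]

path = [0, 2, 0, 2]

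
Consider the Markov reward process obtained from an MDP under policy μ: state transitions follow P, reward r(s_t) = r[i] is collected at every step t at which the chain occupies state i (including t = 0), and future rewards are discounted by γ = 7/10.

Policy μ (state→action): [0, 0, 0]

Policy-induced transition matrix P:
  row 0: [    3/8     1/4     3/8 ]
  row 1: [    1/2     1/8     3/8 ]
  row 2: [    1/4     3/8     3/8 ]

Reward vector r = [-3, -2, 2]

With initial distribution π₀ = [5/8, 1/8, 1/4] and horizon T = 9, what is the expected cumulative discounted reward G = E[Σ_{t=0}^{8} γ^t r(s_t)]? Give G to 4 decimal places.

G = -3.5173

t=0: π = [0.6250, 0.1250, 0.2500], E[r] = -1.6250, γ^t·E[r] = -1.625000, running G = -1.625000
t=1: π = [0.3594, 0.2656, 0.3750], E[r] = -0.8594, γ^t·E[r] = -0.601563, running G = -2.226563
t=2: π = [0.3613, 0.2637, 0.3750], E[r] = -0.8613, γ^t·E[r] = -0.422051, running G = -2.648613
t=3: π = [0.3611, 0.2639, 0.3750], E[r] = -0.8611, γ^t·E[r] = -0.295352, running G = -2.943965
t=4: π = [0.3611, 0.2639, 0.3750], E[r] = -0.8611, γ^t·E[r] = -0.206754, running G = -3.150719
t=5: π = [0.3611, 0.2639, 0.3750], E[r] = -0.8611, γ^t·E[r] = -0.144727, running G = -3.295446
t=6: π = [0.3611, 0.2639, 0.3750], E[r] = -0.8611, γ^t·E[r] = -0.101309, running G = -3.396754
t=7: π = [0.3611, 0.2639, 0.3750], E[r] = -0.8611, γ^t·E[r] = -0.070916, running G = -3.467671
t=8: π = [0.3611, 0.2639, 0.3750], E[r] = -0.8611, γ^t·E[r] = -0.049641, running G = -3.517312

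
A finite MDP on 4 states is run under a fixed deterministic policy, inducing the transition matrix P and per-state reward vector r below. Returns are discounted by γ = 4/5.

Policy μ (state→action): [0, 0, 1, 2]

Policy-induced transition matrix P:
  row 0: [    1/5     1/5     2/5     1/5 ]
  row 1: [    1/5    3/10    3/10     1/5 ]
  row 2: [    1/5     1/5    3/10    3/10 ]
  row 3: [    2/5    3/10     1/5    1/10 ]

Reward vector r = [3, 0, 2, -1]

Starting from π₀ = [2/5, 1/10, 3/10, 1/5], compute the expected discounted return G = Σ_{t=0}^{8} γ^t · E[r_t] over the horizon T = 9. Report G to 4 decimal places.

G = 5.3586

t=0: π = [0.4000, 0.1000, 0.3000, 0.2000], E[r] = 1.6000, γ^t·E[r] = 1.600000, running G = 1.600000
t=1: π = [0.2400, 0.2300, 0.3200, 0.2100], E[r] = 1.1500, γ^t·E[r] = 0.920000, running G = 2.520000
t=2: π = [0.2420, 0.2440, 0.3030, 0.2110], E[r] = 1.1210, γ^t·E[r] = 0.717440, running G = 3.237440
t=3: π = [0.2422, 0.2455, 0.3031, 0.2092], E[r] = 1.1236, γ^t·E[r] = 0.575283, running G = 3.812723
t=4: π = [0.2418, 0.2455, 0.3033, 0.2094], E[r] = 1.1227, γ^t·E[r] = 0.459870, running G = 4.272593
t=5: π = [0.2419, 0.2455, 0.3032, 0.2094], E[r] = 1.1227, γ^t·E[r] = 0.367897, running G = 4.640491
t=6: π = [0.2419, 0.2455, 0.3032, 0.2094], E[r] = 1.1227, γ^t·E[r] = 0.294321, running G = 4.934812
t=7: π = [0.2419, 0.2455, 0.3032, 0.2094], E[r] = 1.1227, γ^t·E[r] = 0.235456, running G = 5.170268
t=8: π = [0.2419, 0.2455, 0.3032, 0.2094], E[r] = 1.1227, γ^t·E[r] = 0.188365, running G = 5.358633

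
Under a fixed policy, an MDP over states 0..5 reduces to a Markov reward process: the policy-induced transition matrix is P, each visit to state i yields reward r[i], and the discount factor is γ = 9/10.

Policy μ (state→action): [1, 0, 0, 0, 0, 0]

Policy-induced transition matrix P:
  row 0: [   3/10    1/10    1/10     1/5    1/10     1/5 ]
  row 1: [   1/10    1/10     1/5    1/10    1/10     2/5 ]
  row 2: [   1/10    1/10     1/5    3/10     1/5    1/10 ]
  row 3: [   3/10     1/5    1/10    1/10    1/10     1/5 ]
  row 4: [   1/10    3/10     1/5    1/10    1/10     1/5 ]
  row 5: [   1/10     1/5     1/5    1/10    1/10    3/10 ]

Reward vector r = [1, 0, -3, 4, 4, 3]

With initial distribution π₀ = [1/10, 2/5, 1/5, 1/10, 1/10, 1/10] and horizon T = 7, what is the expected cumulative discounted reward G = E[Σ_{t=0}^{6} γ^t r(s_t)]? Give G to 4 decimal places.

t=0: π = [0.1000, 0.4000, 0.2000, 0.1000, 0.1000, 0.1000], E[r] = 0.6000, γ^t·E[r] = 0.600000, running G = 0.600000
t=1: π = [0.1400, 0.1400, 0.1800, 0.1500, 0.1200, 0.2700], E[r] = 1.4900, γ^t·E[r] = 1.341000, running G = 1.941000
t=2: π = [0.1580, 0.1660, 0.1710, 0.1500, 0.1180, 0.2370], E[r] = 1.4280, γ^t·E[r] = 1.156680, running G = 3.097680
t=3: π = [0.1616, 0.1623, 0.1692, 0.1500, 0.1171, 0.2398], E[r] = 1.4418, γ^t·E[r] = 1.051072, running G = 4.148752
t=4: π = [0.1623, 0.1624, 0.1688, 0.1500, 0.1169, 0.2395], E[r] = 1.4420, γ^t·E[r] = 0.946122, running G = 5.094875
t=5: π = [0.1625, 0.1623, 0.1688, 0.1500, 0.1169, 0.2395], E[r] = 1.4423, γ^t·E[r] = 0.851687, running G = 5.946562
t=6: π = [0.1625, 0.1623, 0.1688, 0.1500, 0.1169, 0.2395], E[r] = 1.4424, γ^t·E[r] = 0.766537, running G = 6.713099

G = 6.7131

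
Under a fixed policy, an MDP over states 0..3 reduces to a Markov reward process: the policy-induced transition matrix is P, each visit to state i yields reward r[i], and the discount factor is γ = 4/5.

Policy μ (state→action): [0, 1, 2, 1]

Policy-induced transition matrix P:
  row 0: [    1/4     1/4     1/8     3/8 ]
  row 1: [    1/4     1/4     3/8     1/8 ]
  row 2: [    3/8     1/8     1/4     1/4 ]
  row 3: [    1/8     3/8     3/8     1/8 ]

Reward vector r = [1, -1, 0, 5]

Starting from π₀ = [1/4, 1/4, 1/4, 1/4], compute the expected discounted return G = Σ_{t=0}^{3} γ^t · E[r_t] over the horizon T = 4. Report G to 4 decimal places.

t=0: π = [0.2500, 0.2500, 0.2500, 0.2500], E[r] = 1.2500, γ^t·E[r] = 1.250000, running G = 1.250000
t=1: π = [0.2500, 0.2500, 0.2813, 0.2188], E[r] = 1.0938, γ^t·E[r] = 0.875000, running G = 2.125000
t=2: π = [0.2578, 0.2422, 0.2773, 0.2227], E[r] = 1.1289, γ^t·E[r] = 0.722500, running G = 2.847500
t=3: π = [0.2568, 0.2432, 0.2759, 0.2241], E[r] = 1.1343, γ^t·E[r] = 0.580750, running G = 3.428250

G = 3.4283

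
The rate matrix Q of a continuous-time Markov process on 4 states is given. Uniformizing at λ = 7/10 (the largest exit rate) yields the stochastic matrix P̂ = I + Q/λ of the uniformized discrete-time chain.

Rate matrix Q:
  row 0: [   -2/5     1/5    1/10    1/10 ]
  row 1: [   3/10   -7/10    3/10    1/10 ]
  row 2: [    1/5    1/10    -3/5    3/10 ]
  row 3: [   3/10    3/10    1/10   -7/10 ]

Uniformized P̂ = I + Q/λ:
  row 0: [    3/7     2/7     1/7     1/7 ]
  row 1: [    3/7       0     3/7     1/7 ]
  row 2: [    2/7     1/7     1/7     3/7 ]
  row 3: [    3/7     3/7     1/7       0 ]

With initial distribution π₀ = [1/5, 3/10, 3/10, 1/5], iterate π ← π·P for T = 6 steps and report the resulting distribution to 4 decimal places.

t=0: π = [0.2000, 0.3000, 0.3000, 0.2000]
t=1: π = [0.3857, 0.1857, 0.2286, 0.2000]
t=2: π = [0.3959, 0.2286, 0.1959, 0.1796]
t=3: π = [0.4006, 0.2181, 0.2082, 0.1732]
t=4: π = [0.3988, 0.2184, 0.2052, 0.1776]
t=5: π = [0.3993, 0.2194, 0.2053, 0.1761]
t=6: π = [0.3992, 0.2189, 0.2055, 0.1763]

π = [0.3992, 0.2189, 0.2055, 0.1763]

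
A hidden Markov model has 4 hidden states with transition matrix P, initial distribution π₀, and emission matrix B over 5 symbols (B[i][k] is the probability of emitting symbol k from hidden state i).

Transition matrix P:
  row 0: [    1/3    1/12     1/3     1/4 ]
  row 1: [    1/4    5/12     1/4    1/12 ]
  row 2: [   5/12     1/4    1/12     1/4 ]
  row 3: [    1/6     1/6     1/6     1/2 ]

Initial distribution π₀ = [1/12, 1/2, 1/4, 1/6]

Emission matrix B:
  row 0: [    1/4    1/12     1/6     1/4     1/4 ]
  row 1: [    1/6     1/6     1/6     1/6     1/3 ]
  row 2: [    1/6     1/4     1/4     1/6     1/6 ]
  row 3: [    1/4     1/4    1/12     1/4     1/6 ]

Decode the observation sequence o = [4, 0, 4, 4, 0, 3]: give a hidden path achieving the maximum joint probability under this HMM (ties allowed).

t=0: δ = [2.083e-02, 1.667e-01, 4.167e-02, 2.778e-02]  (obs o_0=4)
t=1: δ = [1.042e-02, 1.157e-02, 6.944e-03, 3.472e-03]  ψ = [1, 1, 1, 1]  (obs o_1=0)
t=2: δ = [8.681e-04, 1.608e-03, 5.787e-04, 4.340e-04]  ψ = [0, 1, 0, 0]  (obs o_2=4)
t=3: δ = [1.005e-04, 2.233e-04, 6.698e-05, 3.617e-05]  ψ = [1, 1, 1, 0]  (obs o_3=4)
t=4: δ = [1.395e-05, 1.550e-05, 9.303e-06, 6.279e-06]  ψ = [1, 1, 1, 0]  (obs o_4=0)
t=5: δ = [1.163e-06, 1.077e-06, 7.752e-07, 8.721e-07]  ψ = [0, 1, 0, 0]  (obs o_5=3)
backtrack: best end state = 0; path = [1, 1, 1, 1, 0, 0]

path = [1, 1, 1, 1, 0, 0]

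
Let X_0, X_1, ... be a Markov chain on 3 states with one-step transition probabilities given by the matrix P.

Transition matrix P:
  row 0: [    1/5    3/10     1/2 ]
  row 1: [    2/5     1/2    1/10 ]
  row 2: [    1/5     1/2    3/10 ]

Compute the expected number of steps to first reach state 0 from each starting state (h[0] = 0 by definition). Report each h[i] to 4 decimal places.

h = [0.0000, 2.6667, 3.3333]

First-step conditioning: h[0] = 0; for i ≠ 0, h[i] = 1 + Σ_k P[i][k]·h[k].
  h[1] = 1 + 1/2·h[1] + 1/10·h[2]
  h[2] = 1 + 1/2·h[1] + 3/10·h[2]
Solving the 2×2 linear system over states ≠ 0 gives exactly h = [0, 8/3, 10/3] (h[0] = 0 is the target).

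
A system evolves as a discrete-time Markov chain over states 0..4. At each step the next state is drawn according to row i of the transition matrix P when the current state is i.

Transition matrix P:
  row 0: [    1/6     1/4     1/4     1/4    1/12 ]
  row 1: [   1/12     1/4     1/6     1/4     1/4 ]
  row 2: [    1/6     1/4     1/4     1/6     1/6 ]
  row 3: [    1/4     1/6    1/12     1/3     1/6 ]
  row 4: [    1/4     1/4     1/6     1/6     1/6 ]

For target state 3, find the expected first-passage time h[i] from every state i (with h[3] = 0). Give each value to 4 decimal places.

First-step conditioning: h[3] = 0; for i ≠ 3, h[i] = 1 + Σ_k P[i][k]·h[k].
  h[0] = 1 + 1/6·h[0] + 1/4·h[1] + 1/4·h[2] + 1/12·h[4]
  h[1] = 1 + 1/12·h[0] + 1/4·h[1] + 1/6·h[2] + 1/4·h[4]
  h[2] = 1 + 1/6·h[0] + 1/4·h[1] + 1/4·h[2] + 1/6·h[4]
  h[4] = 1 + 1/4·h[0] + 1/4·h[1] + 1/6·h[2] + 1/6·h[4]
Solving the 4×4 linear system over states ≠ 3 gives exactly h = [1064/233, 3212/699, 1160/233, 0, 1152/233] (h[3] = 0 is the target).

h = [4.5665, 4.5951, 4.9785, 0.0000, 4.9442]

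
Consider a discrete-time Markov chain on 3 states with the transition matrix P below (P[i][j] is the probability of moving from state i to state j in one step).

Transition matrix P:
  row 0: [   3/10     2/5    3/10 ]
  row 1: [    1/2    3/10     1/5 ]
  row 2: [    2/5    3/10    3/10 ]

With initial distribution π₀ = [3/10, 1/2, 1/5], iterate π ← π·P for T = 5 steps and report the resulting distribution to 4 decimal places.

π = [0.3945, 0.3394, 0.2660]

t=0: π = [0.3000, 0.5000, 0.2000]
t=1: π = [0.4200, 0.3300, 0.2500]
t=2: π = [0.3910, 0.3420, 0.2670]
t=3: π = [0.3951, 0.3391, 0.2658]
t=4: π = [0.3944, 0.3395, 0.2661]
t=5: π = [0.3945, 0.3394, 0.2660]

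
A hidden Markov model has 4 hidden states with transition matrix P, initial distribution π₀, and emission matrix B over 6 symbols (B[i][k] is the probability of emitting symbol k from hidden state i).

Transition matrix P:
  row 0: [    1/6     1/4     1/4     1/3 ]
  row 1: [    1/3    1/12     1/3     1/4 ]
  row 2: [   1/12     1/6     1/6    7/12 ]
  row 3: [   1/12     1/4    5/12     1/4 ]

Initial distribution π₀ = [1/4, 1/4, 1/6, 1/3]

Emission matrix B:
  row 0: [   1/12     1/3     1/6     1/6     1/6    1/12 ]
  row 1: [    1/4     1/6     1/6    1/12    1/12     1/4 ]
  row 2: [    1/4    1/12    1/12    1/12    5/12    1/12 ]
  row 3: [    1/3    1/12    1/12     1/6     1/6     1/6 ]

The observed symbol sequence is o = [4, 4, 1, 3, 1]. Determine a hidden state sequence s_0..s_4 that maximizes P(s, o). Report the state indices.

t=0: δ = [4.167e-02, 2.083e-02, 6.944e-02, 5.556e-02]  (obs o_0=4)
t=1: δ = [1.157e-03, 1.157e-03, 9.645e-03, 6.752e-03]  ψ = [0, 3, 3, 2]  (obs o_1=4)
t=2: δ = [2.679e-04, 2.813e-04, 2.344e-04, 4.689e-04]  ψ = [2, 3, 3, 2]  (obs o_2=1)
t=3: δ = [1.563e-05, 9.768e-06, 1.628e-05, 2.279e-05]  ψ = [1, 3, 3, 2]  (obs o_3=3)
t=4: δ = [1.085e-06, 9.497e-07, 7.914e-07, 7.914e-07]  ψ = [1, 3, 3, 2]  (obs o_4=1)
backtrack: best end state = 0; path = [3, 2, 3, 1, 0]

path = [3, 2, 3, 1, 0]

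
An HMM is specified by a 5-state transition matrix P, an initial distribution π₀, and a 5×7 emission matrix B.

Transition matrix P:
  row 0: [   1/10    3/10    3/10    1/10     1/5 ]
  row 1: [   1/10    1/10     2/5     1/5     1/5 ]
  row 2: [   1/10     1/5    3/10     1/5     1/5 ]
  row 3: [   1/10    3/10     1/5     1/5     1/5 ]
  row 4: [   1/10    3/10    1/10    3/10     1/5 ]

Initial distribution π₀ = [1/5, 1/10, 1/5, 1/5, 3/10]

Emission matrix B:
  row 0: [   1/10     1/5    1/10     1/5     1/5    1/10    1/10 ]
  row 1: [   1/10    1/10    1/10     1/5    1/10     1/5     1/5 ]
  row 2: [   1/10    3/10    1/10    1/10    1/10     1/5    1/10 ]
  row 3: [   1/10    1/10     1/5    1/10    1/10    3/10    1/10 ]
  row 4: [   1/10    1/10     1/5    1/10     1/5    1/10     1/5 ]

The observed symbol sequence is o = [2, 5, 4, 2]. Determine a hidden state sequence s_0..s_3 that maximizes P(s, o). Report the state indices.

path = [4, 3, 4, 3]

t=0: δ = [2.000e-02, 1.000e-02, 2.000e-02, 4.000e-02, 6.000e-02]  (obs o_0=2)
t=1: δ = [6.000e-04, 3.600e-03, 1.600e-03, 5.400e-03, 1.200e-03]  ψ = [4, 4, 3, 4, 4]  (obs o_1=5)
t=2: δ = [1.080e-04, 1.620e-04, 1.440e-04, 1.080e-04, 2.160e-04]  ψ = [3, 3, 1, 3, 3]  (obs o_2=4)
t=3: δ = [2.160e-06, 6.480e-06, 6.480e-06, 1.296e-05, 8.640e-06]  ψ = [4, 4, 1, 4, 4]  (obs o_3=2)
backtrack: best end state = 3; path = [4, 3, 4, 3]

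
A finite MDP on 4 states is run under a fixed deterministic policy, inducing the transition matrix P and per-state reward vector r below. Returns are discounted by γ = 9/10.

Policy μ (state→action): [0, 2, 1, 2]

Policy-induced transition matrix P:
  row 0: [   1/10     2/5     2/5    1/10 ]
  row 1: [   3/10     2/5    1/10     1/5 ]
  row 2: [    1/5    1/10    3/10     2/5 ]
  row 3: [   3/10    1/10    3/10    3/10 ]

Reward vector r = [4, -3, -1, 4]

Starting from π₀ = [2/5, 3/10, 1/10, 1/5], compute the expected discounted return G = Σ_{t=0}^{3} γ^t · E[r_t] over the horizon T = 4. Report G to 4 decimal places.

G = 3.1975

t=0: π = [0.4000, 0.3000, 0.1000, 0.2000], E[r] = 1.4000, γ^t·E[r] = 1.400000, running G = 1.400000
t=1: π = [0.2100, 0.3100, 0.2800, 0.2000], E[r] = 0.4300, γ^t·E[r] = 0.387000, running G = 1.787000
t=2: π = [0.2300, 0.2560, 0.2590, 0.2550], E[r] = 0.9130, γ^t·E[r] = 0.739530, running G = 2.526530
t=3: π = [0.2281, 0.2458, 0.2718, 0.2543], E[r] = 0.9204, γ^t·E[r] = 0.670972, running G = 3.197502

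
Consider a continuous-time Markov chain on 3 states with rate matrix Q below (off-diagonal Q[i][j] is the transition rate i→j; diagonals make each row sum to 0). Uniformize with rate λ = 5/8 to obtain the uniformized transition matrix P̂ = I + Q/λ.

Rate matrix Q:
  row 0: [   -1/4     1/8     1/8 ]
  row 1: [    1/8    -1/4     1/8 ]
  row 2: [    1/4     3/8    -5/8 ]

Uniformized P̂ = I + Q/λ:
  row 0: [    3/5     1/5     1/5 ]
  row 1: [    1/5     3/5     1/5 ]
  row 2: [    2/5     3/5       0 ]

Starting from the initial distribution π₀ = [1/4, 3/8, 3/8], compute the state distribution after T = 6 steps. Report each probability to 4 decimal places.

π = [0.3886, 0.4447, 0.1667]

t=0: π = [0.2500, 0.3750, 0.3750]
t=1: π = [0.3750, 0.5000, 0.1250]
t=2: π = [0.3750, 0.4500, 0.1750]
t=3: π = [0.3850, 0.4500, 0.1650]
t=4: π = [0.3870, 0.4460, 0.1670]
t=5: π = [0.3882, 0.4452, 0.1666]
t=6: π = [0.3886, 0.4447, 0.1667]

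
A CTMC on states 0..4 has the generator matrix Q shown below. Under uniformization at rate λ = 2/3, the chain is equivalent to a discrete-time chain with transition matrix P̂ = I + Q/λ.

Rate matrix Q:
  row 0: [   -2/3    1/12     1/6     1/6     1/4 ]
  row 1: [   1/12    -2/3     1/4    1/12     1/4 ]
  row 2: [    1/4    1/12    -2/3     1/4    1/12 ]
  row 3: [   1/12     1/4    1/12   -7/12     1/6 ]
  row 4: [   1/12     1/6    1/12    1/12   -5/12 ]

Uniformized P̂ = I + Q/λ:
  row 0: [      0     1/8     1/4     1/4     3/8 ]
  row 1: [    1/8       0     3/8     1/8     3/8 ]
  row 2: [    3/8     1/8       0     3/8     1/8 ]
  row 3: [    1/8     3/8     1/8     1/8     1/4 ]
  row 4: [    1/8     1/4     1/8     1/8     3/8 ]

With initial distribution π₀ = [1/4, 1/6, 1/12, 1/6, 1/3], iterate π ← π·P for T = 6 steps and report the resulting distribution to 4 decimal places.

t=0: π = [0.2500, 0.1667, 0.0833, 0.1667, 0.3333]
t=1: π = [0.1146, 0.1875, 0.1875, 0.1771, 0.3333]
t=2: π = [0.1576, 0.1875, 0.1628, 0.1862, 0.3060]
t=3: π = [0.1460, 0.1864, 0.1712, 0.1854, 0.3110]
t=4: π = [0.1496, 0.1869, 0.1684, 0.1861, 0.3090]
t=5: π = [0.1484, 0.1868, 0.1694, 0.1858, 0.3096]
t=6: π = [0.1488, 0.1868, 0.1691, 0.1859, 0.3094]

π = [0.1488, 0.1868, 0.1691, 0.1859, 0.3094]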